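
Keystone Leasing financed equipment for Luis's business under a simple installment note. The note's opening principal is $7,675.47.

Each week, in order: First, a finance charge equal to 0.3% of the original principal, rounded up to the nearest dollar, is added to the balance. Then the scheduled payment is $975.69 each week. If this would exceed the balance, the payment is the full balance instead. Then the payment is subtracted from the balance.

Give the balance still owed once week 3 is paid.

$4,820.40

Week 1: $7,675.47 +$24.00 interest = $7,699.47; pay $975.69 → $6,723.78
Week 2: $6,723.78 +$24.00 interest = $6,747.78; pay $975.69 → $5,772.09
Week 3: $5,772.09 +$24.00 interest = $5,796.09; pay $975.69 → $4,820.40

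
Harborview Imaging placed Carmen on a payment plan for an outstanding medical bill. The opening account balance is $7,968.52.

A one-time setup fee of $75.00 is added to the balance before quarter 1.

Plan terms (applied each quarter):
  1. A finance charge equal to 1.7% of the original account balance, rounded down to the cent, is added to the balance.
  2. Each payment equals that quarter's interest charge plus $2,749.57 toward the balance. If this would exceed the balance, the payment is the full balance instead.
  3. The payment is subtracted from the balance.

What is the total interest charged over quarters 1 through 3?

Quarter 1: $8,043.52 +$135.46 interest = $8,178.98; pay $2,885.03 → $5,293.95
Quarter 2: $5,293.95 +$135.46 interest = $5,429.41; pay $2,885.03 → $2,544.38
Quarter 3: $2,544.38 +$135.46 interest = $2,679.84; pay $2,679.84 → $0.00
Total interest: $135.46 + $135.46 + $135.46 = $406.38

$406.38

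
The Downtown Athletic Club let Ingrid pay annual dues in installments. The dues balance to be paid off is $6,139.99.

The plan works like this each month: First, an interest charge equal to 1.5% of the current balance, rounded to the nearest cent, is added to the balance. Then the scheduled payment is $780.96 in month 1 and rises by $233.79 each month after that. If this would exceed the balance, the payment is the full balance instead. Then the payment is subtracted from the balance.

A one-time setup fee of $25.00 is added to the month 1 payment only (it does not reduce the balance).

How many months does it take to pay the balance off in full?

6

# | Opening | Interest | Payment | Fee | End bal
1 | $6,139.99 | $92.10 | $780.96 | $25.00 | $5,451.13
2 | $5,451.13 | $81.77 | $1,014.75 | — | $4,518.15
3 | $4,518.15 | $67.77 | $1,248.54 | — | $3,337.38
4 | $3,337.38 | $50.06 | $1,482.33 | — | $1,905.11
5 | $1,905.11 | $28.58 | $1,716.12 | — | $217.57
6 | $217.57 | $3.26 | $220.83 | — | $0.00
Balance reaches $0.00 in month 6.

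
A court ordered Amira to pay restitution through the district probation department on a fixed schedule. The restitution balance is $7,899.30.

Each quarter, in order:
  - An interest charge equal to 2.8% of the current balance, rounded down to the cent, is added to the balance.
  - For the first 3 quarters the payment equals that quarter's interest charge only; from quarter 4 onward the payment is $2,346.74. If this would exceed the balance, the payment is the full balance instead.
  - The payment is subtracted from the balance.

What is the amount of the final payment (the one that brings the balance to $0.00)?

$1,379.98

Quarter 1: $7,899.30 +$221.18 interest = $8,120.48; pay $221.18 → $7,899.30
Quarter 2: $7,899.30 +$221.18 interest = $8,120.48; pay $221.18 → $7,899.30
Quarter 3: $7,899.30 +$221.18 interest = $8,120.48; pay $221.18 → $7,899.30
Quarter 4: $7,899.30 +$221.18 interest = $8,120.48; pay $2,346.74 → $5,773.74
Quarter 5: $5,773.74 +$161.66 interest = $5,935.40; pay $2,346.74 → $3,588.66
Quarter 6: $3,588.66 +$100.48 interest = $3,689.14; pay $2,346.74 → $1,342.40
Quarter 7: $1,342.40 +$37.58 interest = $1,379.98; pay $1,379.98 → $0.00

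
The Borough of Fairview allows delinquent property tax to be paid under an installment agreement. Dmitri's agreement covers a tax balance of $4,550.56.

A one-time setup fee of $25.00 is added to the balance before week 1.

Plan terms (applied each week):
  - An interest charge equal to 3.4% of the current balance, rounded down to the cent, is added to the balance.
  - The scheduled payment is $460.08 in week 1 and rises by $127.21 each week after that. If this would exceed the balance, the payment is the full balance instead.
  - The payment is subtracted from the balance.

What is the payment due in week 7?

Week 1: opening $4,575.56; interest $155.56 → $4,731.12; payment $460.08; balance $4,271.04
Week 2: opening $4,271.04; interest $145.21 → $4,416.25; payment $587.29; balance $3,828.96
Week 3: opening $3,828.96; interest $130.18 → $3,959.14; payment $714.50; balance $3,244.64
Week 4: opening $3,244.64; interest $110.31 → $3,354.95; payment $841.71; balance $2,513.24
Week 5: opening $2,513.24; interest $85.45 → $2,598.69; payment $968.92; balance $1,629.77
Week 6: opening $1,629.77; interest $55.41 → $1,685.18; payment $1,096.13; balance $589.05
Week 7: opening $589.05; interest $20.02 → $609.07; payment $609.07; balance $0.00

$609.07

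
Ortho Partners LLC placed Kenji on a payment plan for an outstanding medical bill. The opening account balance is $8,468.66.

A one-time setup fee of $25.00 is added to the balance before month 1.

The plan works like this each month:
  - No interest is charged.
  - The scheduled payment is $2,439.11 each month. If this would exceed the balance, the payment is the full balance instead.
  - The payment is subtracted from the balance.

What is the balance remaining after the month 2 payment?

Month 1: opening $8,493.66; payment $2,439.11; balance $6,054.55
Month 2: opening $6,054.55; payment $2,439.11; balance $3,615.44

$3,615.44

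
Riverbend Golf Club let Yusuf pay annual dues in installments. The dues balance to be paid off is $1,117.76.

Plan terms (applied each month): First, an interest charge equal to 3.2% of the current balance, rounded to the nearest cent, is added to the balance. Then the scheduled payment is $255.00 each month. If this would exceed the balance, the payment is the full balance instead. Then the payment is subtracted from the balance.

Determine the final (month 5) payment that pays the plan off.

$204.16

Month 1: $1,117.76 +$35.77 interest = $1,153.53; pay $255.00 → $898.53
Month 2: $898.53 +$28.75 interest = $927.28; pay $255.00 → $672.28
Month 3: $672.28 +$21.51 interest = $693.79; pay $255.00 → $438.79
Month 4: $438.79 +$14.04 interest = $452.83; pay $255.00 → $197.83
Month 5: $197.83 +$6.33 interest = $204.16; pay $204.16 → $0.00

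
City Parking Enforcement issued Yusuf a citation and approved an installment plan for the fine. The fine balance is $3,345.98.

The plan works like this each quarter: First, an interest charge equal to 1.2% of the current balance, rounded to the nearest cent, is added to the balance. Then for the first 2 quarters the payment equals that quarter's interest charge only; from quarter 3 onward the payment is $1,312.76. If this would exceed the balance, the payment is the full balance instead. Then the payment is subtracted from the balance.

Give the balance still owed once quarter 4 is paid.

Quarter 1: opening $3,345.98; interest $40.15 → $3,386.13; payment $40.15; balance $3,345.98
Quarter 2: opening $3,345.98; interest $40.15 → $3,386.13; payment $40.15; balance $3,345.98
Quarter 3: opening $3,345.98; interest $40.15 → $3,386.13; payment $1,312.76; balance $2,073.37
Quarter 4: opening $2,073.37; interest $24.88 → $2,098.25; payment $1,312.76; balance $785.49

$785.49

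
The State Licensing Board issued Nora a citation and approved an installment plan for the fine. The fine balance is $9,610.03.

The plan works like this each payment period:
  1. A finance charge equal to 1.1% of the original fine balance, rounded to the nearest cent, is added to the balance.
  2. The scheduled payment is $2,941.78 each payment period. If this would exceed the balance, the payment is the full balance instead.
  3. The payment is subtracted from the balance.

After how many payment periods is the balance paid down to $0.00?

4

# | Opening | Interest | Payment | End bal
1 | $9,610.03 | $105.71 | $2,941.78 | $6,773.96
2 | $6,773.96 | $105.71 | $2,941.78 | $3,937.89
3 | $3,937.89 | $105.71 | $2,941.78 | $1,101.82
4 | $1,101.82 | $105.71 | $1,207.53 | $0.00
Balance reaches $0.00 in payment period 4.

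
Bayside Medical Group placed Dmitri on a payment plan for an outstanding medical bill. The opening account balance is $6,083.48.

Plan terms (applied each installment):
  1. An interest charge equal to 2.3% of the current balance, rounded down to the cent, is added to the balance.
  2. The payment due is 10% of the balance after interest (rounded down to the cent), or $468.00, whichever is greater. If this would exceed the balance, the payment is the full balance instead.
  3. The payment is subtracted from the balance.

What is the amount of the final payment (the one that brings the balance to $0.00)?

$298.93

Installment 1: opening $6,083.48; interest $139.92 → $6,223.40; payment $622.34; balance $5,601.06
Installment 2: opening $5,601.06; interest $128.82 → $5,729.88; payment $572.98; balance $5,156.90
Installment 3: opening $5,156.90; interest $118.60 → $5,275.50; payment $527.55; balance $4,747.95
Installment 4: opening $4,747.95; interest $109.20 → $4,857.15; payment $485.71; balance $4,371.44
Installment 5: opening $4,371.44; interest $100.54 → $4,471.98; payment $468.00; balance $4,003.98
Installment 6: opening $4,003.98; interest $92.09 → $4,096.07; payment $468.00; balance $3,628.07
Installment 7: opening $3,628.07; interest $83.44 → $3,711.51; payment $468.00; balance $3,243.51
Installment 8: opening $3,243.51; interest $74.60 → $3,318.11; payment $468.00; balance $2,850.11
Installment 9: opening $2,850.11; interest $65.55 → $2,915.66; payment $468.00; balance $2,447.66
Installment 10: opening $2,447.66; interest $56.29 → $2,503.95; payment $468.00; balance $2,035.95
Installment 11: opening $2,035.95; interest $46.82 → $2,082.77; payment $468.00; balance $1,614.77
Installment 12: opening $1,614.77; interest $37.13 → $1,651.90; payment $468.00; balance $1,183.90
Installment 13: opening $1,183.90; interest $27.22 → $1,211.12; payment $468.00; balance $743.12
Installment 14: opening $743.12; interest $17.09 → $760.21; payment $468.00; balance $292.21
Installment 15: opening $292.21; interest $6.72 → $298.93; payment $298.93; balance $0.00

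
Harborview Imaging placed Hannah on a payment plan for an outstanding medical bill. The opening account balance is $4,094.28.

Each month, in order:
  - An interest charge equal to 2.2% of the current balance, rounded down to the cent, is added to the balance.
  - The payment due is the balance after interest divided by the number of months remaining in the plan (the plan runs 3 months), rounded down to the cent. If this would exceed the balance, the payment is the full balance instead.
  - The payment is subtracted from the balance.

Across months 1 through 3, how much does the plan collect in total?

Month 1: opening $4,094.28; interest $90.07 → $4,184.35; payment $1,394.78; balance $2,789.57
Month 2: opening $2,789.57; interest $61.37 → $2,850.94; payment $1,425.47; balance $1,425.47
Month 3: opening $1,425.47; interest $31.36 → $1,456.83; payment $1,456.83; balance $0.00
Total paid: $4,277.08

$4,277.08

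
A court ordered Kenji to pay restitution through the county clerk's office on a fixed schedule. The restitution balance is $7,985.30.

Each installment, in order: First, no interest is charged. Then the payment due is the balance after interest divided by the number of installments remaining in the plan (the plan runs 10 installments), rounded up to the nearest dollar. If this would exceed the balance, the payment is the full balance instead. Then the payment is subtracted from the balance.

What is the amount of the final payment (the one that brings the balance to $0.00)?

$797.30

Installment 1: $7,985.30 − $799.00 → $7,186.30
Installment 2: $7,186.30 − $799.00 → $6,387.30
Installment 3: $6,387.30 − $799.00 → $5,588.30
Installment 4: $5,588.30 − $799.00 → $4,789.30
Installment 5: $4,789.30 − $799.00 → $3,990.30
Installment 6: $3,990.30 − $799.00 → $3,191.30
Installment 7: $3,191.30 − $798.00 → $2,393.30
Installment 8: $2,393.30 − $798.00 → $1,595.30
Installment 9: $1,595.30 − $798.00 → $797.30
Installment 10: $797.30 − $797.30 → $0.00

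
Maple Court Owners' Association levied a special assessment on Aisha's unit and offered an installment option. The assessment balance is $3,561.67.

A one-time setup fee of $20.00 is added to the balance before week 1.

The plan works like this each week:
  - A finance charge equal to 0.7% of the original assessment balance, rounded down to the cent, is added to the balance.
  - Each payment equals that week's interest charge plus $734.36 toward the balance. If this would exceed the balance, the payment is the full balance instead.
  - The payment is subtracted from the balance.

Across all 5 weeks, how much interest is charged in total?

Week 1: $3,581.67 +$24.93 interest = $3,606.60; pay $759.29 → $2,847.31
Week 2: $2,847.31 +$24.93 interest = $2,872.24; pay $759.29 → $2,112.95
Week 3: $2,112.95 +$24.93 interest = $2,137.88; pay $759.29 → $1,378.59
Week 4: $1,378.59 +$24.93 interest = $1,403.52; pay $759.29 → $644.23
Week 5: $644.23 +$24.93 interest = $669.16; pay $669.16 → $0.00
Total interest: $24.93 + $24.93 + $24.93 + $24.93 + $24.93 = $124.65

$124.65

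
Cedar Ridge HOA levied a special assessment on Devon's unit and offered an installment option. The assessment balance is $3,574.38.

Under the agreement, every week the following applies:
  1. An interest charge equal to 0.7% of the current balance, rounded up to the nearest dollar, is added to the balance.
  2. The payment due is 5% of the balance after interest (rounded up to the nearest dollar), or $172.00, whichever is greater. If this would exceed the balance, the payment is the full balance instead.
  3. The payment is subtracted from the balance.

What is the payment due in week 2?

$173.00

Week 1: $3,574.38 +$26.00 interest = $3,600.38; pay $181.00 → $3,419.38
Week 2: $3,419.38 +$24.00 interest = $3,443.38; pay $173.00 → $3,270.38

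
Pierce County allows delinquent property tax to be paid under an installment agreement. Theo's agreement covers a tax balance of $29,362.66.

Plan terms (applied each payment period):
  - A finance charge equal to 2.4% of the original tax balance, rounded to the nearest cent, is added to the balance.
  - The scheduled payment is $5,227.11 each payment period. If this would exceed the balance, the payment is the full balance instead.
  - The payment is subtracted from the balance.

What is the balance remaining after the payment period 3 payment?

$15,795.43

Payment period 1: $29,362.66 +$704.70 interest = $30,067.36; pay $5,227.11 → $24,840.25
Payment period 2: $24,840.25 +$704.70 interest = $25,544.95; pay $5,227.11 → $20,317.84
Payment period 3: $20,317.84 +$704.70 interest = $21,022.54; pay $5,227.11 → $15,795.43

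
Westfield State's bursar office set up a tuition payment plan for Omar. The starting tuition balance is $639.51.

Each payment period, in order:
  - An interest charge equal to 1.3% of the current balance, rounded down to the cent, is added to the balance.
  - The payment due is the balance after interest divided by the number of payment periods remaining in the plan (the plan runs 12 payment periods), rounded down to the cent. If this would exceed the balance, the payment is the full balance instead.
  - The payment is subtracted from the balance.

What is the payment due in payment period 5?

Payment period 1: opening $639.51; interest $8.31 → $647.82; payment $53.98; balance $593.84
Payment period 2: opening $593.84; interest $7.71 → $601.55; payment $54.68; balance $546.87
Payment period 3: opening $546.87; interest $7.10 → $553.97; payment $55.39; balance $498.58
Payment period 4: opening $498.58; interest $6.48 → $505.06; payment $56.11; balance $448.95
Payment period 5: opening $448.95; interest $5.83 → $454.78; payment $56.84; balance $397.94

$56.84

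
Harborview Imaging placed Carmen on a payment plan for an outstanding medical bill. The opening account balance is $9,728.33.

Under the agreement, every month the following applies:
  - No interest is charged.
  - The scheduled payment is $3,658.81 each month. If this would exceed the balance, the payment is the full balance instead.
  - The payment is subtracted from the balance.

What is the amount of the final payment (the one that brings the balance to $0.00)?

Month 1: opening $9,728.33; payment $3,658.81; balance $6,069.52
Month 2: opening $6,069.52; payment $3,658.81; balance $2,410.71
Month 3: opening $2,410.71; payment $2,410.71; balance $0.00

$2,410.71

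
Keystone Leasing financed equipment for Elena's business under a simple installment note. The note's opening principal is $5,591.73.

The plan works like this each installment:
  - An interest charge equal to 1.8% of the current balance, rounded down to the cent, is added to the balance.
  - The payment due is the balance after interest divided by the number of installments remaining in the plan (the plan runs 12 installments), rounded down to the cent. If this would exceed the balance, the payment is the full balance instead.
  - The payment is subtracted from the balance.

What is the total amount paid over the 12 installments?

$6,291.10

Installment 1: $5,591.73 +$100.65 interest = $5,692.38; pay $474.36 → $5,218.02
Installment 2: $5,218.02 +$93.92 interest = $5,311.94; pay $482.90 → $4,829.04
Installment 3: $4,829.04 +$86.92 interest = $4,915.96; pay $491.59 → $4,424.37
Installment 4: $4,424.37 +$79.63 interest = $4,504.00; pay $500.44 → $4,003.56
Installment 5: $4,003.56 +$72.06 interest = $4,075.62; pay $509.45 → $3,566.17
Installment 6: $3,566.17 +$64.19 interest = $3,630.36; pay $518.62 → $3,111.74
Installment 7: $3,111.74 +$56.01 interest = $3,167.75; pay $527.95 → $2,639.80
Installment 8: $2,639.80 +$47.51 interest = $2,687.31; pay $537.46 → $2,149.85
Installment 9: $2,149.85 +$38.69 interest = $2,188.54; pay $547.13 → $1,641.41
Installment 10: $1,641.41 +$29.54 interest = $1,670.95; pay $556.98 → $1,113.97
Installment 11: $1,113.97 +$20.05 interest = $1,134.02; pay $567.01 → $567.01
Installment 12: $567.01 +$10.20 interest = $577.21; pay $577.21 → $0.00
Total paid: $6,291.10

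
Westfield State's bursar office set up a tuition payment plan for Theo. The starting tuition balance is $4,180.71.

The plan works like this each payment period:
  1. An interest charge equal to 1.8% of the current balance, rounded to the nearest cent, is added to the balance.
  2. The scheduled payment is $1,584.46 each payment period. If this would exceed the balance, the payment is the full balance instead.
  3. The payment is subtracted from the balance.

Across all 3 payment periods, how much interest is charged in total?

$143.77

# | Opening | Interest | Payment | End bal
1 | $4,180.71 | $75.25 | $1,584.46 | $2,671.50
2 | $2,671.50 | $48.09 | $1,584.46 | $1,135.13
3 | $1,135.13 | $20.43 | $1,155.56 | $0.00
Total interest: $75.25 + $48.09 + $20.43 = $143.77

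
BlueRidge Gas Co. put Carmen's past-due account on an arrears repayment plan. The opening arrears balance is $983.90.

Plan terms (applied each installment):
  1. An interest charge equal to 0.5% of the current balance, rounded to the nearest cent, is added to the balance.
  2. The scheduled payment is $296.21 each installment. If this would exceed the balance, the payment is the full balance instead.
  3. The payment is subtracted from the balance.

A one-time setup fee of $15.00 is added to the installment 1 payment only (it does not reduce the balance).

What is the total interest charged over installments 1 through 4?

$10.91

Installment 1: opening $983.90; interest $4.92 → $988.82; payment $296.21 (+ $15.00 fee); balance $692.61
Installment 2: opening $692.61; interest $3.46 → $696.07; payment $296.21; balance $399.86
Installment 3: opening $399.86; interest $2.00 → $401.86; payment $296.21; balance $105.65
Installment 4: opening $105.65; interest $0.53 → $106.18; payment $106.18; balance $0.00
Total interest: $4.92 + $3.46 + $2.00 + $0.53 = $10.91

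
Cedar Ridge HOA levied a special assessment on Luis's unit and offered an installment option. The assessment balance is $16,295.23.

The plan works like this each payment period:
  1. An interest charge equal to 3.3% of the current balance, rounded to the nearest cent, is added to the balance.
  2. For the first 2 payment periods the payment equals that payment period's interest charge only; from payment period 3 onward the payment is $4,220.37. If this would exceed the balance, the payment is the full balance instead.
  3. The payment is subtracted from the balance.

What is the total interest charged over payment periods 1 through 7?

$2,508.16

# | Opening | Interest | Payment | End bal
1 | $16,295.23 | $537.74 | $537.74 | $16,295.23
2 | $16,295.23 | $537.74 | $537.74 | $16,295.23
3 | $16,295.23 | $537.74 | $4,220.37 | $12,612.60
4 | $12,612.60 | $416.22 | $4,220.37 | $8,808.45
5 | $8,808.45 | $290.68 | $4,220.37 | $4,878.76
6 | $4,878.76 | $161.00 | $4,220.37 | $819.39
7 | $819.39 | $27.04 | $846.43 | $0.00
Total interest: $537.74 + $537.74 + $537.74 + $416.22 + $290.68 + $161.00 + $27.04 = $2,508.16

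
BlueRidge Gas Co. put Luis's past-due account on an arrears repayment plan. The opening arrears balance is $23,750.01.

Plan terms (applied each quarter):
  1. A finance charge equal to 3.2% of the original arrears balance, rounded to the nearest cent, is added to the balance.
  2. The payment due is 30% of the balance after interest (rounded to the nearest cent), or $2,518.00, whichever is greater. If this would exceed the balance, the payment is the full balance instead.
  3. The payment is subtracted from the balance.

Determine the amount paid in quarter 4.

$3,021.40

Quarter 1: opening $23,750.01; interest $760.00 → $24,510.01; payment $7,353.00; balance $17,157.01
Quarter 2: opening $17,157.01; interest $760.00 → $17,917.01; payment $5,375.10; balance $12,541.91
Quarter 3: opening $12,541.91; interest $760.00 → $13,301.91; payment $3,990.57; balance $9,311.34
Quarter 4: opening $9,311.34; interest $760.00 → $10,071.34; payment $3,021.40; balance $7,049.94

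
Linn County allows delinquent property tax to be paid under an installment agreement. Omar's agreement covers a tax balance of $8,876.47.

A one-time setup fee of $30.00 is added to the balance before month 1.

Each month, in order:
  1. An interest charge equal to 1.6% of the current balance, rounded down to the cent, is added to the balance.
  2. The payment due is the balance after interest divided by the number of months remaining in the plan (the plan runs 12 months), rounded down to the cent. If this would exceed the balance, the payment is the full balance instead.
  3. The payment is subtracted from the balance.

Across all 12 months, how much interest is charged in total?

$982.81

Month 1: opening $8,906.47; interest $142.50 → $9,048.97; payment $754.08; balance $8,294.89
Month 2: opening $8,294.89; interest $132.71 → $8,427.60; payment $766.14; balance $7,661.46
Month 3: opening $7,661.46; interest $122.58 → $7,784.04; payment $778.40; balance $7,005.64
Month 4: opening $7,005.64; interest $112.09 → $7,117.73; payment $790.85; balance $6,326.88
Month 5: opening $6,326.88; interest $101.23 → $6,428.11; payment $803.51; balance $5,624.60
Month 6: opening $5,624.60; interest $89.99 → $5,714.59; payment $816.37; balance $4,898.22
Month 7: opening $4,898.22; interest $78.37 → $4,976.59; payment $829.43; balance $4,147.16
Month 8: opening $4,147.16; interest $66.35 → $4,213.51; payment $842.70; balance $3,370.81
Month 9: opening $3,370.81; interest $53.93 → $3,424.74; payment $856.18; balance $2,568.56
Month 10: opening $2,568.56; interest $41.09 → $2,609.65; payment $869.88; balance $1,739.77
Month 11: opening $1,739.77; interest $27.83 → $1,767.60; payment $883.80; balance $883.80
Month 12: opening $883.80; interest $14.14 → $897.94; payment $897.94; balance $0.00
Total interest: $142.50 + $132.71 + $122.58 + $112.09 + $101.23 + $89.99 + $78.37 + $66.35 + $53.93 + $41.09 + $27.83 + $14.14 = $982.81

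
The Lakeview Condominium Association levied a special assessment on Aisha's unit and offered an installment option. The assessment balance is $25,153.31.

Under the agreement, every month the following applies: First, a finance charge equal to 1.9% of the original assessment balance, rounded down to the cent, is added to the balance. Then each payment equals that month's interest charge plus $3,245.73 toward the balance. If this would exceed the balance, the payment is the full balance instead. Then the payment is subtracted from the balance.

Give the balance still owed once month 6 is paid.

# | Opening | Interest | Payment | End bal
1 | $25,153.31 | $477.91 | $3,723.64 | $21,907.58
2 | $21,907.58 | $477.91 | $3,723.64 | $18,661.85
3 | $18,661.85 | $477.91 | $3,723.64 | $15,416.12
4 | $15,416.12 | $477.91 | $3,723.64 | $12,170.39
5 | $12,170.39 | $477.91 | $3,723.64 | $8,924.66
6 | $8,924.66 | $477.91 | $3,723.64 | $5,678.93

$5,678.93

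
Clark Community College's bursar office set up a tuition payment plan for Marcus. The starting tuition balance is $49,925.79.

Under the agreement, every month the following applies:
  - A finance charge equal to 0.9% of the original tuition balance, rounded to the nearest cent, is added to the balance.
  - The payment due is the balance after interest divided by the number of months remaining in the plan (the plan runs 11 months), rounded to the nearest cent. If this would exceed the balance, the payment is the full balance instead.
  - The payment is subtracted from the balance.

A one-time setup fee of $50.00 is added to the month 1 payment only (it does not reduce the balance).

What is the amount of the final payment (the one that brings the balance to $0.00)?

$5,895.63

Month 1: $49,925.79 +$449.33 interest = $50,375.12; pay $4,579.56 (+ $50.00 fee) → $45,795.56
Month 2: $45,795.56 +$449.33 interest = $46,244.89; pay $4,624.49 → $41,620.40
Month 3: $41,620.40 +$449.33 interest = $42,069.73; pay $4,674.41 → $37,395.32
Month 4: $37,395.32 +$449.33 interest = $37,844.65; pay $4,730.58 → $33,114.07
Month 5: $33,114.07 +$449.33 interest = $33,563.40; pay $4,794.77 → $28,768.63
Month 6: $28,768.63 +$449.33 interest = $29,217.96; pay $4,869.66 → $24,348.30
Month 7: $24,348.30 +$449.33 interest = $24,797.63; pay $4,959.53 → $19,838.10
Month 8: $19,838.10 +$449.33 interest = $20,287.43; pay $5,071.86 → $15,215.57
Month 9: $15,215.57 +$449.33 interest = $15,664.90; pay $5,221.63 → $10,443.27
Month 10: $10,443.27 +$449.33 interest = $10,892.60; pay $5,446.30 → $5,446.30
Month 11: $5,446.30 +$449.33 interest = $5,895.63; pay $5,895.63 → $0.00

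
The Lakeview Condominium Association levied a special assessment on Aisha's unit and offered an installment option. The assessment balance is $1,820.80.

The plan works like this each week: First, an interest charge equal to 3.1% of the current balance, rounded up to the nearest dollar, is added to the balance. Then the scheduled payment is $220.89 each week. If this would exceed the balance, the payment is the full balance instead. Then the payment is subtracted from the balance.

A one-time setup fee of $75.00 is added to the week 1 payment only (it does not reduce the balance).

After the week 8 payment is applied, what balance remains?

$358.68

Week 1: $1,820.80 +$57.00 interest = $1,877.80; pay $220.89 (+ $75.00 fee) → $1,656.91
Week 2: $1,656.91 +$52.00 interest = $1,708.91; pay $220.89 → $1,488.02
Week 3: $1,488.02 +$47.00 interest = $1,535.02; pay $220.89 → $1,314.13
Week 4: $1,314.13 +$41.00 interest = $1,355.13; pay $220.89 → $1,134.24
Week 5: $1,134.24 +$36.00 interest = $1,170.24; pay $220.89 → $949.35
Week 6: $949.35 +$30.00 interest = $979.35; pay $220.89 → $758.46
Week 7: $758.46 +$24.00 interest = $782.46; pay $220.89 → $561.57
Week 8: $561.57 +$18.00 interest = $579.57; pay $220.89 → $358.68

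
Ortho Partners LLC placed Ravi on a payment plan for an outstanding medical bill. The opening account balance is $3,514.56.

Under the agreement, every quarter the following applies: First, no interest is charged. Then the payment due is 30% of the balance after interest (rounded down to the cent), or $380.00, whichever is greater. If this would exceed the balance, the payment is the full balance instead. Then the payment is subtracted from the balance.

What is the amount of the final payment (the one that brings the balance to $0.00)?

# | Opening | Payment | End bal
1 | $3,514.56 | $1,054.36 | $2,460.20
2 | $2,460.20 | $738.06 | $1,722.14
3 | $1,722.14 | $516.64 | $1,205.50
4 | $1,205.50 | $380.00 | $825.50
5 | $825.50 | $380.00 | $445.50
6 | $445.50 | $380.00 | $65.50
7 | $65.50 | $65.50 | $0.00

$65.50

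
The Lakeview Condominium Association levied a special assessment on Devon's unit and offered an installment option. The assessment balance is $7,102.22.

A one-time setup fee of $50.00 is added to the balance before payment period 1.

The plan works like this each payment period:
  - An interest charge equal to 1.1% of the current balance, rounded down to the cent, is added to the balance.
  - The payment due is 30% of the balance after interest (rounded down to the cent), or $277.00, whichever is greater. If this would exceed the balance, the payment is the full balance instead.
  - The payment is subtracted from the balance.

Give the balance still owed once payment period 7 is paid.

Payment period 1: opening $7,152.22; interest $78.67 → $7,230.89; payment $2,169.26; balance $5,061.63
Payment period 2: opening $5,061.63; interest $55.67 → $5,117.30; payment $1,535.19; balance $3,582.11
Payment period 3: opening $3,582.11; interest $39.40 → $3,621.51; payment $1,086.45; balance $2,535.06
Payment period 4: opening $2,535.06; interest $27.88 → $2,562.94; payment $768.88; balance $1,794.06
Payment period 5: opening $1,794.06; interest $19.73 → $1,813.79; payment $544.13; balance $1,269.66
Payment period 6: opening $1,269.66; interest $13.96 → $1,283.62; payment $385.08; balance $898.54
Payment period 7: opening $898.54; interest $9.88 → $908.42; payment $277.00; balance $631.42

$631.42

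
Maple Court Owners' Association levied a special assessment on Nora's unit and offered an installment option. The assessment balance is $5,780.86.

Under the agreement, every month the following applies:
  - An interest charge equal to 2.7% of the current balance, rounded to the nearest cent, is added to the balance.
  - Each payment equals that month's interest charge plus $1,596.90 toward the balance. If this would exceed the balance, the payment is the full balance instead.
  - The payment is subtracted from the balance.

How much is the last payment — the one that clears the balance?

Month 1: opening $5,780.86; interest $156.08 → $5,936.94; payment $1,752.98; balance $4,183.96
Month 2: opening $4,183.96; interest $112.97 → $4,296.93; payment $1,709.87; balance $2,587.06
Month 3: opening $2,587.06; interest $69.85 → $2,656.91; payment $1,666.75; balance $990.16
Month 4: opening $990.16; interest $26.73 → $1,016.89; payment $1,016.89; balance $0.00

$1,016.89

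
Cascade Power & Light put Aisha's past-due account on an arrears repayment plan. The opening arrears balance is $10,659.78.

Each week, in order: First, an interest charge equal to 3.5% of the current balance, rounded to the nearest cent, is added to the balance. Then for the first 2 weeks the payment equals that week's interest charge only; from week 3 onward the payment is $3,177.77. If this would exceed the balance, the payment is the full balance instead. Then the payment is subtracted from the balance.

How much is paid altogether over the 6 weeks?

$12,295.48

Week 1: opening $10,659.78; interest $373.09 → $11,032.87; payment $373.09; balance $10,659.78
Week 2: opening $10,659.78; interest $373.09 → $11,032.87; payment $373.09; balance $10,659.78
Week 3: opening $10,659.78; interest $373.09 → $11,032.87; payment $3,177.77; balance $7,855.10
Week 4: opening $7,855.10; interest $274.93 → $8,130.03; payment $3,177.77; balance $4,952.26
Week 5: opening $4,952.26; interest $173.33 → $5,125.59; payment $3,177.77; balance $1,947.82
Week 6: opening $1,947.82; interest $68.17 → $2,015.99; payment $2,015.99; balance $0.00
Total paid: $12,295.48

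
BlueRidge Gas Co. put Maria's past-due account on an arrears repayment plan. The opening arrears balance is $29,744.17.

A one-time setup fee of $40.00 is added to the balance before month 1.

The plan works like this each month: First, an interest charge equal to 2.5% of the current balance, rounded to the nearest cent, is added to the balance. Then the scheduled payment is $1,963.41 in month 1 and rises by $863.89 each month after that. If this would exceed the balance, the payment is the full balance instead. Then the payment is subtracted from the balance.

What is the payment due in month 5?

$5,418.97

# | Opening | Interest | Payment | End bal
1 | $29,784.17 | $744.60 | $1,963.41 | $28,565.36
2 | $28,565.36 | $714.13 | $2,827.30 | $26,452.19
3 | $26,452.19 | $661.30 | $3,691.19 | $23,422.30
4 | $23,422.30 | $585.56 | $4,555.08 | $19,452.78
5 | $19,452.78 | $486.32 | $5,418.97 | $14,520.13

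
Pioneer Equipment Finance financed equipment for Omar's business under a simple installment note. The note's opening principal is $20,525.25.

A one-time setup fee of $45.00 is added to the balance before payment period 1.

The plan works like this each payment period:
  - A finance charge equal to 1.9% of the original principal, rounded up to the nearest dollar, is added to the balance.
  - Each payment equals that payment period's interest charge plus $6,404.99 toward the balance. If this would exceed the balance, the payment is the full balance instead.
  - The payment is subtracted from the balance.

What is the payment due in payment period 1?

# | Opening | Interest | Payment | End bal
1 | $20,570.25 | $390.00 | $6,794.99 | $14,165.26

$6,794.99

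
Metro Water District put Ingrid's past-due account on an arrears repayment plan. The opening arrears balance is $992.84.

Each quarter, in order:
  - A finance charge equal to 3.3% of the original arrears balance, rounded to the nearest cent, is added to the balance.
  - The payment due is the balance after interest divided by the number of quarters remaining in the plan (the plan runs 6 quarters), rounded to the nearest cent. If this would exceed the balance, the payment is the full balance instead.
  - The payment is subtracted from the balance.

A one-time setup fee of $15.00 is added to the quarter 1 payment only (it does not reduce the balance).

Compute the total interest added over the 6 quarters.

$196.56

Quarter 1: opening $992.84; interest $32.76 → $1,025.60; payment $170.93 (+ $15.00 fee); balance $854.67
Quarter 2: opening $854.67; interest $32.76 → $887.43; payment $177.49; balance $709.94
Quarter 3: opening $709.94; interest $32.76 → $742.70; payment $185.68; balance $557.02
Quarter 4: opening $557.02; interest $32.76 → $589.78; payment $196.59; balance $393.19
Quarter 5: opening $393.19; interest $32.76 → $425.95; payment $212.98; balance $212.97
Quarter 6: opening $212.97; interest $32.76 → $245.73; payment $245.73; balance $0.00
Total interest: $32.76 + $32.76 + $32.76 + $32.76 + $32.76 + $32.76 = $196.56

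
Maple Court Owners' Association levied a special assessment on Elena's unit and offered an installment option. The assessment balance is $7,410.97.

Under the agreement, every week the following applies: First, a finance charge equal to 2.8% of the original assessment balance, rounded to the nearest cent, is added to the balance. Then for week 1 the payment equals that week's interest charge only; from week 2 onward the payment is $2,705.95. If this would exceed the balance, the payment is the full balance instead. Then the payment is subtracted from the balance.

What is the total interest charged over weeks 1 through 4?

$830.04

Week 1: opening $7,410.97; interest $207.51 → $7,618.48; payment $207.51; balance $7,410.97
Week 2: opening $7,410.97; interest $207.51 → $7,618.48; payment $2,705.95; balance $4,912.53
Week 3: opening $4,912.53; interest $207.51 → $5,120.04; payment $2,705.95; balance $2,414.09
Week 4: opening $2,414.09; interest $207.51 → $2,621.60; payment $2,621.60; balance $0.00
Total interest: $207.51 + $207.51 + $207.51 + $207.51 = $830.04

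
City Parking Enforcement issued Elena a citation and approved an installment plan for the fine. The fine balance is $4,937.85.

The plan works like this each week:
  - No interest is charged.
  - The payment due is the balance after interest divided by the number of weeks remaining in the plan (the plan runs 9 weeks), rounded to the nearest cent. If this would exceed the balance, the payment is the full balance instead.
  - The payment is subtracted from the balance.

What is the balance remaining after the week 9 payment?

Week 1: $4,937.85 − $548.65 → $4,389.20
Week 2: $4,389.20 − $548.65 → $3,840.55
Week 3: $3,840.55 − $548.65 → $3,291.90
Week 4: $3,291.90 − $548.65 → $2,743.25
Week 5: $2,743.25 − $548.65 → $2,194.60
Week 6: $2,194.60 − $548.65 → $1,645.95
Week 7: $1,645.95 − $548.65 → $1,097.30
Week 8: $1,097.30 − $548.65 → $548.65
Week 9: $548.65 − $548.65 → $0.00

$0.00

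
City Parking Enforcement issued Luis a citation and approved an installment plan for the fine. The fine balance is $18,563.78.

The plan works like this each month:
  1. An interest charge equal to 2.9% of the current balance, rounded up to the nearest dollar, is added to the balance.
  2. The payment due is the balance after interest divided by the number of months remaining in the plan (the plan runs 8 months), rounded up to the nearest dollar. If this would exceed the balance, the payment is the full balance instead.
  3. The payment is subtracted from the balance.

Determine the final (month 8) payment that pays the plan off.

Month 1: opening $18,563.78; interest $539.00 → $19,102.78; payment $2,388.00; balance $16,714.78
Month 2: opening $16,714.78; interest $485.00 → $17,199.78; payment $2,458.00; balance $14,741.78
Month 3: opening $14,741.78; interest $428.00 → $15,169.78; payment $2,529.00; balance $12,640.78
Month 4: opening $12,640.78; interest $367.00 → $13,007.78; payment $2,602.00; balance $10,405.78
Month 5: opening $10,405.78; interest $302.00 → $10,707.78; payment $2,677.00; balance $8,030.78
Month 6: opening $8,030.78; interest $233.00 → $8,263.78; payment $2,755.00; balance $5,508.78
Month 7: opening $5,508.78; interest $160.00 → $5,668.78; payment $2,835.00; balance $2,833.78
Month 8: opening $2,833.78; interest $83.00 → $2,916.78; payment $2,916.78; balance $0.00

$2,916.78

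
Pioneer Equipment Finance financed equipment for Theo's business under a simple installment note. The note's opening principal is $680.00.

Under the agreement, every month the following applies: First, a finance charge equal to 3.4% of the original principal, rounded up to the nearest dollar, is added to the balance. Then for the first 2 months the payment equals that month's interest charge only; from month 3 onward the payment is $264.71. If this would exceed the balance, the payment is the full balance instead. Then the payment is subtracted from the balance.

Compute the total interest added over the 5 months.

Month 1: opening $680.00; interest $24.00 → $704.00; payment $24.00; balance $680.00
Month 2: opening $680.00; interest $24.00 → $704.00; payment $24.00; balance $680.00
Month 3: opening $680.00; interest $24.00 → $704.00; payment $264.71; balance $439.29
Month 4: opening $439.29; interest $24.00 → $463.29; payment $264.71; balance $198.58
Month 5: opening $198.58; interest $24.00 → $222.58; payment $222.58; balance $0.00
Total interest: $24.00 + $24.00 + $24.00 + $24.00 + $24.00 = $120.00

$120.00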